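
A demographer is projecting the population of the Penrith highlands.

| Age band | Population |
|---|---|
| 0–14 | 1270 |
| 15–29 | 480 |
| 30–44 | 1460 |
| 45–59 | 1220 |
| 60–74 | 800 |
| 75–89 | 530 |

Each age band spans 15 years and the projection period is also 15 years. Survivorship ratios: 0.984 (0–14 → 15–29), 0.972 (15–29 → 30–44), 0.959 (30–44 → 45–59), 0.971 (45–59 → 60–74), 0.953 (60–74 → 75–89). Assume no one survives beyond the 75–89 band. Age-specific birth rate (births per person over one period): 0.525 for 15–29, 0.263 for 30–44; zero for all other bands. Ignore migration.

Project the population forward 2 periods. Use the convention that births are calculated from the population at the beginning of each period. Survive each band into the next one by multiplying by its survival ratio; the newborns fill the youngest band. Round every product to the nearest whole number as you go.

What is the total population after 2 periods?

[period 1]
Births: 480 * 0.525 = 252 ; 1460 * 0.263 = 384 ⇒ total 636
15–29: 1270 * 0.984 = 1250
30–44: 480 * 0.972 = 467
45–59: 1460 * 0.959 = 1400
60–74: 1220 * 0.971 = 1185
75–89: 800 * 0.953 = 762
Giving 636 / 1250 / 467 / 1400 / 1185 / 762.
[period 2]
Births: 1250 * 0.525 = 656 ; 467 * 0.263 = 123 ⇒ total 779
15–29: 636 * 0.984 = 626
30–44: 1250 * 0.972 = 1215
45–59: 467 * 0.959 = 448
60–74: 1400 * 0.971 = 1359
75–89: 1185 * 0.953 = 1129
Giving 779 / 626 / 1215 / 448 / 1359 / 1129.
Total after period 2: 779 + 626 + 1215 + 448 + 1359 + 1129 = 5556

5556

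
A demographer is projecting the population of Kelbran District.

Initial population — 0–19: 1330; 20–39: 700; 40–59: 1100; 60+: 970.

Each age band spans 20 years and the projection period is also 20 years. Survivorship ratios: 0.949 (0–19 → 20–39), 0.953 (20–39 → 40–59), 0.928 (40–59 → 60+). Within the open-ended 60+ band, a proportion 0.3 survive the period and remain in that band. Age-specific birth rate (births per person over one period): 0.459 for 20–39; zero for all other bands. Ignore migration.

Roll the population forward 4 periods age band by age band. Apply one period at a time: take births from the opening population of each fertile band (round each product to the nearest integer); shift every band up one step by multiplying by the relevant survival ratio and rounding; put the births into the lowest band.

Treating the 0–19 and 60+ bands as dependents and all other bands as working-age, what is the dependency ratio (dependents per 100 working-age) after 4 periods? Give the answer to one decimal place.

After projecting period 1:
Births: 700 × 0.459 = 321
20–39: 1330 × 0.949 = 1262
40–59: 700 × 0.953 = 667
60+: 1100 × 0.928 + 970 × 0.3 = 1021 + 291 = 1312
End of period: [321, 1262, 667, 1312]
After projecting period 2:
Births: 1262 × 0.459 = 579
20–39: 321 × 0.949 = 305
40–59: 1262 × 0.953 = 1203
60+: 667 × 0.928 + 1312 × 0.3 = 619 + 394 = 1013
End of period: [579, 305, 1203, 1013]
After projecting period 3:
Births: 305 × 0.459 = 140
20–39: 579 × 0.949 = 549
40–59: 305 × 0.953 = 291
60+: 1203 × 0.928 + 1013 × 0.3 = 1116 + 304 = 1420
End of period: [140, 549, 291, 1420]
After projecting period 4:
Births: 549 × 0.459 = 252
20–39: 140 × 0.949 = 133
40–59: 549 × 0.953 = 523
60+: 291 × 0.928 + 1420 × 0.3 = 270 + 426 = 696
End of period: [252, 133, 523, 696]
Dependents (band 0–19 + band 60+) = 252 + 696 = 948; working-age = 656; ratio = 948/656 × 100 = 144.5

144.5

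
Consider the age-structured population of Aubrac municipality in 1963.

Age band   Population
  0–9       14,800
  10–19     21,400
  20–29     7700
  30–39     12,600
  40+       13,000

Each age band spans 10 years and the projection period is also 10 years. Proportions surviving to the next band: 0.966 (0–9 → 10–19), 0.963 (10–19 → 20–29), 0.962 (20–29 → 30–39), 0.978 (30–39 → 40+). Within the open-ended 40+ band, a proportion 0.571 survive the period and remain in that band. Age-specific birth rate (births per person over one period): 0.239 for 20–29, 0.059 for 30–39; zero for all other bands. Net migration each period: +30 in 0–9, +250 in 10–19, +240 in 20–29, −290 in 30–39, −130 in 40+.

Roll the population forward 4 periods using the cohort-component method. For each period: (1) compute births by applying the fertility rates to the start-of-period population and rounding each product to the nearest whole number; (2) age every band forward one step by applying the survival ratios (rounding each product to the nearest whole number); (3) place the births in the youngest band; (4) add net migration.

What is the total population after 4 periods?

(Groups numbered youngest = 1 to oldest = 5.)
— Period 1 —
Births: 7700 * 0.239 = 1840 ; 12600 * 0.059 = 743 → 2583
Group 2: 14800 * 0.966 = 14297
Group 3: 21400 * 0.963 = 20608
Group 4: 7700 * 0.962 = 7407
Group 5: 12600 * 0.978 + 13000 * 0.571 = 12323 + 7423 = 19746
Net migration: Group 1 + 30 → 2613; Group 2 + 250 → 14547; Group 3 + 240 → 20848; Group 4 − 290 → 7117; Group 5 − 130 → 19616
→ [2613, 14547, 20848, 7117, 19616]
— Period 2 —
Births: 20848 * 0.239 = 4983 ; 7117 * 0.059 = 420 → 5403
Group 2: 2613 * 0.966 = 2524
Group 3: 14547 * 0.963 = 14009
Group 4: 20848 * 0.962 = 20056
Group 5: 7117 * 0.978 + 19616 * 0.571 = 6960 + 11201 = 18161
Net migration: Group 1 + 30 → 5433; Group 2 + 250 → 2774; Group 3 + 240 → 14249; Group 4 − 290 → 19766; Group 5 − 130 → 18031
→ [5433, 2774, 14249, 19766, 18031]
— Period 3 —
Births: 14249 * 0.239 = 3406 ; 19766 * 0.059 = 1166 → 4572
Group 2: 5433 * 0.966 = 5248
Group 3: 2774 * 0.963 = 2671
Group 4: 14249 * 0.962 = 13708
Group 5: 19766 * 0.978 + 18031 * 0.571 = 19331 + 10296 = 29627
Net migration: Group 1 + 30 → 4602; Group 2 + 250 → 5498; Group 3 + 240 → 2911; Group 4 − 290 → 13418; Group 5 − 130 → 29497
→ [4602, 5498, 2911, 13418, 29497]
— Period 4 —
Births: 2911 * 0.239 = 696 ; 13418 * 0.059 = 792 → 1488
Group 2: 4602 * 0.966 = 4446
Group 3: 5498 * 0.963 = 5295
Group 4: 2911 * 0.962 = 2800
Group 5: 13418 * 0.978 + 29497 * 0.571 = 13123 + 16843 = 29966
Net migration: Group 1 + 30 → 1518; Group 2 + 250 → 4696; Group 3 + 240 → 5535; Group 4 − 290 → 2510; Group 5 − 130 → 29836
→ [1518, 4696, 5535, 2510, 29836]
Total after period 4: 1518 + 4696 + 5535 + 2510 + 29836 = 44095

44095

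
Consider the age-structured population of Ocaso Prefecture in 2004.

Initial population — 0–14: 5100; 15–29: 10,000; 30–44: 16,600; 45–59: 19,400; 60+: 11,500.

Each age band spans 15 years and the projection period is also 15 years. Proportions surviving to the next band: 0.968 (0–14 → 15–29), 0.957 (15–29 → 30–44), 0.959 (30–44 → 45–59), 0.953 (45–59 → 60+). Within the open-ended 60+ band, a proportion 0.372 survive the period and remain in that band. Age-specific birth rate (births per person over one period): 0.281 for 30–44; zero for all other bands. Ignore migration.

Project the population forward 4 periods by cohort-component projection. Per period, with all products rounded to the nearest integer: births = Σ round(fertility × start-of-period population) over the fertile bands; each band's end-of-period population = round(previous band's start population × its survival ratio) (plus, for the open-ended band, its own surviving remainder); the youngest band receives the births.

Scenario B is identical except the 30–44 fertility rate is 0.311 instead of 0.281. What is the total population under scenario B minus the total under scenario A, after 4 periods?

Call the bands 1 to 5, youngest first.
Period 1:
Births: 16600 × 0.281 = 4665
Band 2: 5100 × 0.968 = 4937
Band 3: 10000 × 0.957 = 9570
Band 4: 16600 × 0.959 = 15919
Band 5: 19400 × 0.953 + 11500 × 0.372 = 18488 + 4278 = 22766
→ [4665, 4937, 9570, 15919, 22766]
Period 2:
Births: 9570 × 0.281 = 2689
Band 2: 4665 × 0.968 = 4516
Band 3: 4937 × 0.957 = 4725
Band 4: 9570 × 0.959 = 9178
Band 5: 15919 × 0.953 + 22766 × 0.372 = 15171 + 8469 = 23640
→ [2689, 4516, 4725, 9178, 23640]
Period 3:
Births: 4725 × 0.281 = 1328
Band 2: 2689 × 0.968 = 2603
Band 3: 4516 × 0.957 = 4322
Band 4: 4725 × 0.959 = 4531
Band 5: 9178 × 0.953 + 23640 × 0.372 = 8747 + 8794 = 17541
→ [1328, 2603, 4322, 4531, 17541]
Period 4:
Births: 4322 × 0.281 = 1214
Band 2: 1328 × 0.968 = 1286
Band 3: 2603 × 0.957 = 2491
Band 4: 4322 × 0.959 = 4145
Band 5: 4531 × 0.953 + 17541 × 0.372 = 4318 + 6525 = 10843
→ [1214, 1286, 2491, 4145, 10843]
Scenario A total after 4 periods: 19979
Scenario B projection —
Period 1:
Births: 16600 × 0.311 = 5163
Band 2: 5100 × 0.968 = 4937
Band 3: 10000 × 0.957 = 9570
Band 4: 16600 × 0.959 = 15919
Band 5: 19400 × 0.953 + 11500 × 0.372 = 18488 + 4278 = 22766
→ [5163, 4937, 9570, 15919, 22766]
Period 2:
Births: 9570 × 0.311 = 2976
Band 2: 5163 × 0.968 = 4998
Band 3: 4937 × 0.957 = 4725
Band 4: 9570 × 0.959 = 9178
Band 5: 15919 × 0.953 + 22766 × 0.372 = 15171 + 8469 = 23640
→ [2976, 4998, 4725, 9178, 23640]
Period 3:
Births: 4725 × 0.311 = 1469
Band 2: 2976 × 0.968 = 2881
Band 3: 4998 × 0.957 = 4783
Band 4: 4725 × 0.959 = 4531
Band 5: 9178 × 0.953 + 23640 × 0.372 = 8747 + 8794 = 17541
→ [1469, 2881, 4783, 4531, 17541]
Period 4:
Births: 4783 × 0.311 = 1488
Band 2: 1469 × 0.968 = 1422
Band 3: 2881 × 0.957 = 2757
Band 4: 4783 × 0.959 = 4587
Band 5: 4531 × 0.953 + 17541 × 0.372 = 4318 + 6525 = 10843
→ [1488, 1422, 2757, 4587, 10843]
Scenario B total after 4 periods: 21097
Difference B − A = 21097 − 19979 = 1118

1118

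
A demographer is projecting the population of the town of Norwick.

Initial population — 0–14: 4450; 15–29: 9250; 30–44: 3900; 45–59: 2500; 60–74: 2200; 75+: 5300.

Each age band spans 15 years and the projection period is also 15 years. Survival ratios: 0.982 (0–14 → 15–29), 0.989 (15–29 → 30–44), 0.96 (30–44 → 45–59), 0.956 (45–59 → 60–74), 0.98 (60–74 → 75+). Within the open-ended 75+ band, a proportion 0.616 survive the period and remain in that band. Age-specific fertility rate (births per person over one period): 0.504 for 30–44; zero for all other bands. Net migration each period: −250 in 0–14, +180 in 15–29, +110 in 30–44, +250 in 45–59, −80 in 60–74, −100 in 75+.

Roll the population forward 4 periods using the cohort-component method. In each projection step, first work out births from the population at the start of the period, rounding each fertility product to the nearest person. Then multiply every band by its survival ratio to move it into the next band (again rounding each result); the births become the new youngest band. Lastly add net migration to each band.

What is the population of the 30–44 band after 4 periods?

4577

After projecting period 1:
Births: 3900 * 0.504 = 1966
15–29: 4450 * 0.982 = 4370
30–44: 9250 * 0.989 = 9148
45–59: 3900 * 0.96 = 3744
60–74: 2500 * 0.956 = 2390
75+: 2200 * 0.98 + 5300 * 0.616 = 2156 + 3265 = 5421
Net migration: 0–14 − 250 → 1716; 15–29 + 180 → 4550; 30–44 + 110 → 9258; 45–59 + 250 → 3994; 60–74 − 80 → 2310; 75+ − 100 → 5321
Population now: 0–14=1716, 15–29=4550, 30–44=9258, 45–59=3994, 60–74=2310, 75+=5321
After projecting period 2:
Births: 9258 * 0.504 = 4666
15–29: 1716 * 0.982 = 1685
30–44: 4550 * 0.989 = 4500
45–59: 9258 * 0.96 = 8888
60–74: 3994 * 0.956 = 3818
75+: 2310 * 0.98 + 5321 * 0.616 = 2264 + 3278 = 5542
Net migration: 0–14 − 250 → 4416; 15–29 + 180 → 1865; 30–44 + 110 → 4610; 45–59 + 250 → 9138; 60–74 − 80 → 3738; 75+ − 100 → 5442
Population now: 0–14=4416, 15–29=1865, 30–44=4610, 45–59=9138, 60–74=3738, 75+=5442
After projecting period 3:
Births: 4610 * 0.504 = 2323
15–29: 4416 * 0.982 = 4337
30–44: 1865 * 0.989 = 1844
45–59: 4610 * 0.96 = 4426
60–74: 9138 * 0.956 = 8736
75+: 3738 * 0.98 + 5442 * 0.616 = 3663 + 3352 = 7015
Net migration: 0–14 − 250 → 2073; 15–29 + 180 → 4517; 30–44 + 110 → 1954; 45–59 + 250 → 4676; 60–74 − 80 → 8656; 75+ − 100 → 6915
Population now: 0–14=2073, 15–29=4517, 30–44=1954, 45–59=4676, 60–74=8656, 75+=6915
After projecting period 4:
Births: 1954 * 0.504 = 985
15–29: 2073 * 0.982 = 2036
30–44: 4517 * 0.989 = 4467
45–59: 1954 * 0.96 = 1876
60–74: 4676 * 0.956 = 4470
75+: 8656 * 0.98 + 6915 * 0.616 = 8483 + 4260 = 12743
Net migration: 0–14 − 250 → 735; 15–29 + 180 → 2216; 30–44 + 110 → 4577; 45–59 + 250 → 2126; 60–74 − 80 → 4390; 75+ − 100 → 12643
Population now: 0–14=735, 15–29=2216, 30–44=4577, 45–59=2126, 60–74=4390, 75+=12643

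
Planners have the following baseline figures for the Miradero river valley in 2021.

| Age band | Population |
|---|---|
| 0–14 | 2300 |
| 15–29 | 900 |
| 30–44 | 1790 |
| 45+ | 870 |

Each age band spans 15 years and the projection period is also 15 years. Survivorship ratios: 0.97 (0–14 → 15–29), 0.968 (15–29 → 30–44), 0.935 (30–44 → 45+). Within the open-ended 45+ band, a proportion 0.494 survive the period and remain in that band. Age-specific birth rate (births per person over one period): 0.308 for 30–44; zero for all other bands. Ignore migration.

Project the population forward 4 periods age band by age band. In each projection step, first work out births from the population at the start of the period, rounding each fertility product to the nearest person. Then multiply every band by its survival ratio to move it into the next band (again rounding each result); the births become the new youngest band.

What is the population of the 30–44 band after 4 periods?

After projecting period 1:
Births: 1790 × 0.308 = 551
15–29: 2300 × 0.97 = 2231
30–44: 900 × 0.968 = 871
45+: 1790 × 0.935 + 870 × 0.494 = 1674 + 430 = 2104
End of period: [551, 2231, 871, 2104]
After projecting period 2:
Births: 871 × 0.308 = 268
15–29: 551 × 0.97 = 534
30–44: 2231 × 0.968 = 2160
45+: 871 × 0.935 + 2104 × 0.494 = 814 + 1039 = 1853
End of period: [268, 534, 2160, 1853]
After projecting period 3:
Births: 2160 × 0.308 = 665
15–29: 268 × 0.97 = 260
30–44: 534 × 0.968 = 517
45+: 2160 × 0.935 + 1853 × 0.494 = 2020 + 915 = 2935
End of period: [665, 260, 517, 2935]
After projecting period 4:
Births: 517 × 0.308 = 159
15–29: 665 × 0.97 = 645
30–44: 260 × 0.968 = 252
45+: 517 × 0.935 + 2935 × 0.494 = 483 + 1450 = 1933
End of period: [159, 645, 252, 1933]

252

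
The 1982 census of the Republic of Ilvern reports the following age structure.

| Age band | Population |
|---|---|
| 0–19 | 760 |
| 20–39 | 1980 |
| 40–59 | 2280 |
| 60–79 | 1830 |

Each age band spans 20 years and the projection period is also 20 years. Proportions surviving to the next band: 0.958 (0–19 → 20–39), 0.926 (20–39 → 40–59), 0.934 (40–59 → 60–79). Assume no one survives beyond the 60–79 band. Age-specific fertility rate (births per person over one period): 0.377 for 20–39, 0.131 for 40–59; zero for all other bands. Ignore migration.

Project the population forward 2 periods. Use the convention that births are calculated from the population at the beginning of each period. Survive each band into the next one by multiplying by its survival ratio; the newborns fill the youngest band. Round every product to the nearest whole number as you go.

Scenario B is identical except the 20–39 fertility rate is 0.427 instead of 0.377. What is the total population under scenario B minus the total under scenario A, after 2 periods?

132

[period 1]
Births: 1980 × 0.377 = 746, 2280 × 0.131 = 299 ⇒ total 1045
20–39: 760 × 0.958 = 728
40–59: 1980 × 0.926 = 1833
60–79: 2280 × 0.934 = 2130
Giving 1045 / 728 / 1833 / 2130.
[period 2]
Births: 728 × 0.377 = 274, 1833 × 0.131 = 240 ⇒ total 514
20–39: 1045 × 0.958 = 1001
40–59: 728 × 0.926 = 674
60–79: 1833 × 0.934 = 1712
Giving 514 / 1001 / 674 / 1712.
Scenario A total after 2 periods: 3901
Scenario B projection —
[period 1]
Births: 1980 × 0.427 = 845, 2280 × 0.131 = 299 ⇒ total 1144
20–39: 760 × 0.958 = 728
40–59: 1980 × 0.926 = 1833
60–79: 2280 × 0.934 = 2130
Giving 1144 / 728 / 1833 / 2130.
[period 2]
Births: 728 × 0.427 = 311, 1833 × 0.131 = 240 ⇒ total 551
20–39: 1144 × 0.958 = 1096
40–59: 728 × 0.926 = 674
60–79: 1833 × 0.934 = 1712
Giving 551 / 1096 / 674 / 1712.
Scenario B total after 2 periods: 4033
Difference B − A = 4033 − 3901 = 132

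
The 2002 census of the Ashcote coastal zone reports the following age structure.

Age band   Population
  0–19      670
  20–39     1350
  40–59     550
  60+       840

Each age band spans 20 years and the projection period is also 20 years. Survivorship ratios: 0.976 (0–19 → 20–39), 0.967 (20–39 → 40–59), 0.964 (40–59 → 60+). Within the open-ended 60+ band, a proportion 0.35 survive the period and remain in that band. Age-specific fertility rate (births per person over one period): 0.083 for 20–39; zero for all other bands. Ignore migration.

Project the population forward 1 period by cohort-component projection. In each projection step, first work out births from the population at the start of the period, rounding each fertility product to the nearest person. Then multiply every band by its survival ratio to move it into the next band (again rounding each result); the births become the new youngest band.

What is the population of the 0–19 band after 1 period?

(Groups numbered youngest = 1 to oldest = 4.)
[period 1]
Births: 1350 * 0.083 = 112
Group 2: 670 * 0.976 = 654
Group 3: 1350 * 0.967 = 1305
Group 4: 550 * 0.964 + 840 * 0.35 = 530 + 294 = 824
End of period: [112, 654, 1305, 824]

112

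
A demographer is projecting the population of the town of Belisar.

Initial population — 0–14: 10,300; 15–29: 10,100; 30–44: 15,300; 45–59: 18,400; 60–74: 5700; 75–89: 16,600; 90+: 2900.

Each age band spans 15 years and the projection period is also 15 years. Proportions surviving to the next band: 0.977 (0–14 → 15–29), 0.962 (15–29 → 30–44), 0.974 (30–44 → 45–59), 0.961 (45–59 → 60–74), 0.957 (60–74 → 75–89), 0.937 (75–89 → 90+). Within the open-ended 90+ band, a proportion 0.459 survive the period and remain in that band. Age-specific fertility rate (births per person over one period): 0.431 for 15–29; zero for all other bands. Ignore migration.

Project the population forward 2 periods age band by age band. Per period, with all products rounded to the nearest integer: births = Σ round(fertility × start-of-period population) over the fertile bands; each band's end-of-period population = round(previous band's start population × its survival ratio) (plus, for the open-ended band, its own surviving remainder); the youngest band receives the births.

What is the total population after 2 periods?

71838

— Period 1 —
Births: 10100 × 0.431 = 4353
15–29: 10300 × 0.977 = 10063
30–44: 10100 × 0.962 = 9716
45–59: 15300 × 0.974 = 14902
60–74: 18400 × 0.961 = 17682
75–89: 5700 × 0.957 = 5455
90+: 16600 × 0.937 + 2900 × 0.459 = 15554 + 1331 = 16885
→ [4353, 10063, 9716, 14902, 17682, 5455, 16885]
— Period 2 —
Births: 10063 × 0.431 = 4337
15–29: 4353 × 0.977 = 4253
30–44: 10063 × 0.962 = 9681
45–59: 9716 × 0.974 = 9463
60–74: 14902 × 0.961 = 14321
75–89: 17682 × 0.957 = 16922
90+: 5455 × 0.937 + 16885 × 0.459 = 5111 + 7750 = 12861
→ [4337, 4253, 9681, 9463, 14321, 16922, 12861]
Total after period 2: 4337 + 4253 + 9681 + 9463 + 14321 + 16922 + 12861 = 71838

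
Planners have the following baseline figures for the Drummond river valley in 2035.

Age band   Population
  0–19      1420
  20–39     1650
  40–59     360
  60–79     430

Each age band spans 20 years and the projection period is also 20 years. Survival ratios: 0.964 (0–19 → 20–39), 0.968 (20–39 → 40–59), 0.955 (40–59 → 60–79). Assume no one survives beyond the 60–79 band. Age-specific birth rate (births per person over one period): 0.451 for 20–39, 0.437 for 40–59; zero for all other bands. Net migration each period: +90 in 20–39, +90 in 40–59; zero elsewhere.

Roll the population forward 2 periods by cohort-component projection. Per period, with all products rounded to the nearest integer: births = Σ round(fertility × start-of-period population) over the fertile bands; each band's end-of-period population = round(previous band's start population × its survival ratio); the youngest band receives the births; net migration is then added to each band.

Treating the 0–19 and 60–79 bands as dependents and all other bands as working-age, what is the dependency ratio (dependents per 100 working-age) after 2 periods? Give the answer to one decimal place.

122.1

Call the bands 1 to 4, youngest first.
Period 1.
Births: 1650 × 0.451 = 744, 360 × 0.437 = 157 ⇒ total 901
Band 2: 1420 × 0.964 = 1369
Band 3: 1650 × 0.968 = 1597
Band 4: 360 × 0.955 = 344
Net migration: Band 2 + 90 → 1459; Band 3 + 90 → 1687
→ [901, 1459, 1687, 344]
Period 2.
Births: 1459 × 0.451 = 658, 1687 × 0.437 = 737 ⇒ total 1395
Band 2: 901 × 0.964 = 869
Band 3: 1459 × 0.968 = 1412
Band 4: 1687 × 0.955 = 1611
Net migration: Band 2 + 90 → 959; Band 3 + 90 → 1502
→ [1395, 959, 1502, 1611]
Dependents (band 0–19 + band 60–79) = 1395 + 1611 = 3006; working-age = 2461; ratio = 3006/2461 × 100 = 122.1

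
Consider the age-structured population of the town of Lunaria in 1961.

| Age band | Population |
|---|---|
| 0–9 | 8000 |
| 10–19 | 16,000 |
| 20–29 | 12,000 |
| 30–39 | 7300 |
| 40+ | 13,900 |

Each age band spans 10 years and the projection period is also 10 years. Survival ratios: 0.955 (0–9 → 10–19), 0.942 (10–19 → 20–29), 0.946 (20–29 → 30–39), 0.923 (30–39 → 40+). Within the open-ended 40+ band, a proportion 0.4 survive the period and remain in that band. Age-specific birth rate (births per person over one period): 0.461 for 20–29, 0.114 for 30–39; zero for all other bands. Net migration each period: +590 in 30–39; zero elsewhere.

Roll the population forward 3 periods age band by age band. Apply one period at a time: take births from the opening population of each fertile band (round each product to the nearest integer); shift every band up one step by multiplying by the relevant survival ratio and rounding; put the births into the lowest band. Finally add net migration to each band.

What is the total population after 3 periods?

[period 1]
Births: 12000 × 0.461 = 5532 ; 7300 × 0.114 = 832 → total 6364
10–19: 8000 × 0.955 = 7640
20–29: 16000 × 0.942 = 15072
30–39: 12000 × 0.946 = 11352
40+: 7300 × 0.923 + 13900 × 0.4 = 6738 + 5560 = 12298
Net migration: 30–39 + 590 → 11942
Population now: 0–9=6364, 10–19=7640, 20–29=15072, 30–39=11942, 40+=12298
[period 2]
Births: 15072 × 0.461 = 6948 ; 11942 × 0.114 = 1361 → total 8309
10–19: 6364 × 0.955 = 6078
20–29: 7640 × 0.942 = 7197
30–39: 15072 × 0.946 = 14258
40+: 11942 × 0.923 + 12298 × 0.4 = 11022 + 4919 = 15941
Net migration: 30–39 + 590 → 14848
Population now: 0–9=8309, 10–19=6078, 20–29=7197, 30–39=14848, 40+=15941
[period 3]
Births: 7197 × 0.461 = 3318 ; 14848 × 0.114 = 1693 → total 5011
10–19: 8309 × 0.955 = 7935
20–29: 6078 × 0.942 = 5725
30–39: 7197 × 0.946 = 6808
40+: 14848 × 0.923 + 15941 × 0.4 = 13705 + 6376 = 20081
Net migration: 30–39 + 590 → 7398
Population now: 0–9=5011, 10–19=7935, 20–29=5725, 30–39=7398, 40+=20081
Total after period 3: 5011 + 7935 + 5725 + 7398 + 20081 = 46150

46150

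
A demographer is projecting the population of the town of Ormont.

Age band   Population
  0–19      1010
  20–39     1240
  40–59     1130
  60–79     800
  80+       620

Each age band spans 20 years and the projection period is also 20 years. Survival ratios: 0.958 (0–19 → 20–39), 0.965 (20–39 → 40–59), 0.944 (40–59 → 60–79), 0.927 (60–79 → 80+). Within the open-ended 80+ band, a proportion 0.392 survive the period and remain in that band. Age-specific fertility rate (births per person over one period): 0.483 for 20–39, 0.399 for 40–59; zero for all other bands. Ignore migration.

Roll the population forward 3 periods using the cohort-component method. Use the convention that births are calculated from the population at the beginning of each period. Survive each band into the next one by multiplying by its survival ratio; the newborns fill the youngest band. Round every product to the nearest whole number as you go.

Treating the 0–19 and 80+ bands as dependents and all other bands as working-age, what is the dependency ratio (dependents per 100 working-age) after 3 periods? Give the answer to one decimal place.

88.7

After projecting period 1:
Births: 1240 * 0.483 = 599  |  1130 * 0.399 = 451 → 1050
20–39: 1010 * 0.958 = 968
40–59: 1240 * 0.965 = 1197
60–79: 1130 * 0.944 = 1067
80+: 800 * 0.927 + 620 * 0.392 = 742 + 243 = 985
Population now: 0–19=1050, 20–39=968, 40–59=1197, 60–79=1067, 80+=985
After projecting period 2:
Births: 968 * 0.483 = 468  |  1197 * 0.399 = 478 → 946
20–39: 1050 * 0.958 = 1006
40–59: 968 * 0.965 = 934
60–79: 1197 * 0.944 = 1130
80+: 1067 * 0.927 + 985 * 0.392 = 989 + 386 = 1375
Population now: 0–19=946, 20–39=1006, 40–59=934, 60–79=1130, 80+=1375
After projecting period 3:
Births: 1006 * 0.483 = 486  |  934 * 0.399 = 373 → 859
20–39: 946 * 0.958 = 906
40–59: 1006 * 0.965 = 971
60–79: 934 * 0.944 = 882
80+: 1130 * 0.927 + 1375 * 0.392 = 1048 + 539 = 1587
Population now: 0–19=859, 20–39=906, 40–59=971, 60–79=882, 80+=1587
Dependents (band 0–19 + band 80+) = 859 + 1587 = 2446; working-age = 2759; ratio = 2446/2759 × 100 = 88.7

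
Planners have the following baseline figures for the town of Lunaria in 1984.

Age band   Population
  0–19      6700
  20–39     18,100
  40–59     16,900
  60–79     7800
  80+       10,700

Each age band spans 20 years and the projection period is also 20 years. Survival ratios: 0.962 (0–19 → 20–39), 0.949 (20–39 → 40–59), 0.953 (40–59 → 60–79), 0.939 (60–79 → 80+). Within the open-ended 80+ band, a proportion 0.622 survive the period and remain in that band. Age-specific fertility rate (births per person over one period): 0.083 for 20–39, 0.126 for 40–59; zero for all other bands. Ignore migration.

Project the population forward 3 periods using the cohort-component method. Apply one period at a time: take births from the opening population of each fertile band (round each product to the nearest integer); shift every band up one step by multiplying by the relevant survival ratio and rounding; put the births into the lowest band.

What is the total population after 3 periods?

Call the groups 1 to 5, youngest first.
— Period 1 —
Births: 18100 × 0.083 = 1502 ; 16900 × 0.126 = 2129 — total 3631
Group 2: 6700 × 0.962 = 6445
Group 3: 18100 × 0.949 = 17177
Group 4: 16900 × 0.953 = 16106
Group 5: 7800 × 0.939 + 10700 × 0.622 = 7324 + 6655 = 13979
End of period: [3631, 6445, 17177, 16106, 13979]
— Period 2 —
Births: 6445 × 0.083 = 535 ; 17177 × 0.126 = 2164 — total 2699
Group 2: 3631 × 0.962 = 3493
Group 3: 6445 × 0.949 = 6116
Group 4: 17177 × 0.953 = 16370
Group 5: 16106 × 0.939 + 13979 × 0.622 = 15124 + 8695 = 23819
End of period: [2699, 3493, 6116, 16370, 23819]
— Period 3 —
Births: 3493 × 0.083 = 290 ; 6116 × 0.126 = 771 — total 1061
Group 2: 2699 × 0.962 = 2596
Group 3: 3493 × 0.949 = 3315
Group 4: 6116 × 0.953 = 5829
Group 5: 16370 × 0.939 + 23819 × 0.622 = 15371 + 14815 = 30186
End of period: [1061, 2596, 3315, 5829, 30186]
Total after period 3: 1061 + 2596 + 3315 + 5829 + 30186 = 42987

42987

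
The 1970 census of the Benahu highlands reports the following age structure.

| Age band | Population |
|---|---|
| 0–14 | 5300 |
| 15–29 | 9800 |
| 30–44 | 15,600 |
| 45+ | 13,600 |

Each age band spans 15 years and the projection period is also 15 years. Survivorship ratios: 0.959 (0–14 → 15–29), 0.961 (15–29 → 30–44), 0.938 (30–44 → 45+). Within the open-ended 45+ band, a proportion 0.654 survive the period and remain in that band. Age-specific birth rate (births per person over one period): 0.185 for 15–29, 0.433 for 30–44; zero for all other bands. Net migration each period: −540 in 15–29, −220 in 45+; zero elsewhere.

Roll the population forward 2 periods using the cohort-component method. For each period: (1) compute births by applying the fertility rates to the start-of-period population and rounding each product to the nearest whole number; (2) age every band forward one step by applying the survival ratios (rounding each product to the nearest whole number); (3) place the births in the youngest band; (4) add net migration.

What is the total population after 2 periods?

[period 1]
Births: 9800 × 0.185 = 1813  |  15600 × 0.433 = 6755 → 8568
15–29: 5300 × 0.959 = 5083
30–44: 9800 × 0.961 = 9418
45+: 15600 × 0.938 + 13600 × 0.654 = 14633 + 8894 = 23527
Net migration: 15–29 − 540 → 4543; 45+ − 220 → 23307
Population now: 0–14=8568, 15–29=4543, 30–44=9418, 45+=23307
[period 2]
Births: 4543 × 0.185 = 840  |  9418 × 0.433 = 4078 → 4918
15–29: 8568 × 0.959 = 8217
30–44: 4543 × 0.961 = 4366
45+: 9418 × 0.938 + 23307 × 0.654 = 8834 + 15243 = 24077
Net migration: 15–29 − 540 → 7677; 45+ − 220 → 23857
Population now: 0–14=4918, 15–29=7677, 30–44=4366, 45+=23857
Total after period 2: 4918 + 7677 + 4366 + 23857 = 40818

40818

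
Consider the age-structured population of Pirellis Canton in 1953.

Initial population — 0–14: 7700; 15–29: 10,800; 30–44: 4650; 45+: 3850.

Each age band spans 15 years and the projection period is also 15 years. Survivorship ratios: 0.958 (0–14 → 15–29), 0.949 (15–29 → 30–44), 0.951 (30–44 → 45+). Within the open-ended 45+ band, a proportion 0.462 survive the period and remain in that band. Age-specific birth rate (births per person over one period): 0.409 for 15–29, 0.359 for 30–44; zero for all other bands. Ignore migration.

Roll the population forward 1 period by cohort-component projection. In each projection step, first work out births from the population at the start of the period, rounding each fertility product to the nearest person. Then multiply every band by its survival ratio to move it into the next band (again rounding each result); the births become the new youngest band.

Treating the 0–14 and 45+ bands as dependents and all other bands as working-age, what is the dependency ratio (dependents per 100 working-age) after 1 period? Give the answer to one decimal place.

69.7

After projecting period 1:
Births: 10800 × 0.409 = 4417 ; 4650 × 0.359 = 1669 ⇒ total 6086
15–29: 7700 × 0.958 = 7377
30–44: 10800 × 0.949 = 10249
45+: 4650 × 0.951 + 3850 × 0.462 = 4422 + 1779 = 6201
Giving 6086 / 7377 / 10249 / 6201.
Dependents (band 0–14 + band 45+) = 6086 + 6201 = 12287; working-age = 17626; ratio = 12287/17626 × 100 = 69.7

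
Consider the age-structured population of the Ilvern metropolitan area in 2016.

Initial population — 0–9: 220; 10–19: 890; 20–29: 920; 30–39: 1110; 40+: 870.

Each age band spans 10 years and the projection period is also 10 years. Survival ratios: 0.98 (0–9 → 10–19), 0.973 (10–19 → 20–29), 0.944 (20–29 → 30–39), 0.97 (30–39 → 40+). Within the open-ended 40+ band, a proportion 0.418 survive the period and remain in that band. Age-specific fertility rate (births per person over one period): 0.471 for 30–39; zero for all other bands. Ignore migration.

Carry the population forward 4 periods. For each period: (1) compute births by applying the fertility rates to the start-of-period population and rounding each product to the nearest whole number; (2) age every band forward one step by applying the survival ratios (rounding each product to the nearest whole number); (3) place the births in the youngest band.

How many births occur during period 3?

Period 1.
Births: 1110 × 0.471 = 523
10–19: 220 × 0.98 = 216
20–29: 890 × 0.973 = 866
30–39: 920 × 0.944 = 868
40+: 1110 × 0.97 + 870 × 0.418 = 1077 + 364 = 1441
Population now: 0–9=523, 10–19=216, 20–29=866, 30–39=868, 40+=1441
Period 2.
Births: 868 × 0.471 = 409
10–19: 523 × 0.98 = 513
20–29: 216 × 0.973 = 210
30–39: 866 × 0.944 = 818
40+: 868 × 0.97 + 1441 × 0.418 = 842 + 602 = 1444
Population now: 0–9=409, 10–19=513, 20–29=210, 30–39=818, 40+=1444
Period 3.
Births: 818 × 0.471 = 385
10–19: 409 × 0.98 = 401
20–29: 513 × 0.973 = 499
30–39: 210 × 0.944 = 198
40+: 818 × 0.97 + 1444 × 0.418 = 793 + 604 = 1397
Population now: 0–9=385, 10–19=401, 20–29=499, 30–39=198, 40+=1397

385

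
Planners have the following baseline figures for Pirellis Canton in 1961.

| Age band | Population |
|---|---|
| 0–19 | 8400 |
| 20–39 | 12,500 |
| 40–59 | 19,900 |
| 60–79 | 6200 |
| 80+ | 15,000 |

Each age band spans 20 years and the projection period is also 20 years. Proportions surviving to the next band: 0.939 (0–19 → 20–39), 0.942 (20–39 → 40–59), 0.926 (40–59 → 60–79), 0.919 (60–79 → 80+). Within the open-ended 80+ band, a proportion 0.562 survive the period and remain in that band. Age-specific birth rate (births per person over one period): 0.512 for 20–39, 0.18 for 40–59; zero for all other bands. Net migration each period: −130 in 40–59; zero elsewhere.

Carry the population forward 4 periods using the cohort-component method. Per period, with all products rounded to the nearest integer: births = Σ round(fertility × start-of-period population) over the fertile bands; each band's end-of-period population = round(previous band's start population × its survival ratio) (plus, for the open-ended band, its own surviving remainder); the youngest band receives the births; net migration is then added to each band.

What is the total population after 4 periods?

Call the groups 1 to 5, youngest first.
Period 1:
Births: 12500 * 0.512 = 6400, 19900 * 0.18 = 3582 → 9982
Group 2: 8400 * 0.939 = 7888
Group 3: 12500 * 0.942 = 11775
Group 4: 19900 * 0.926 = 18427
Group 5: 6200 * 0.919 + 15000 * 0.562 = 5698 + 8430 = 14128
Net migration: Group 3 − 130 → 11645
→ [9982, 7888, 11645, 18427, 14128]
Period 2:
Births: 7888 * 0.512 = 4039, 11645 * 0.18 = 2096 → 6135
Group 2: 9982 * 0.939 = 9373
Group 3: 7888 * 0.942 = 7430
Group 4: 11645 * 0.926 = 10783
Group 5: 18427 * 0.919 + 14128 * 0.562 = 16934 + 7940 = 24874
Net migration: Group 3 − 130 → 7300
→ [6135, 9373, 7300, 10783, 24874]
Period 3:
Births: 9373 * 0.512 = 4799, 7300 * 0.18 = 1314 → 6113
Group 2: 6135 * 0.939 = 5761
Group 3: 9373 * 0.942 = 8829
Group 4: 7300 * 0.926 = 6760
Group 5: 10783 * 0.919 + 24874 * 0.562 = 9910 + 13979 = 23889
Net migration: Group 3 − 130 → 8699
→ [6113, 5761, 8699, 6760, 23889]
Period 4:
Births: 5761 * 0.512 = 2950, 8699 * 0.18 = 1566 → 4516
Group 2: 6113 * 0.939 = 5740
Group 3: 5761 * 0.942 = 5427
Group 4: 8699 * 0.926 = 8055
Group 5: 6760 * 0.919 + 23889 * 0.562 = 6212 + 13426 = 19638
Net migration: Group 3 − 130 → 5297
→ [4516, 5740, 5297, 8055, 19638]
Total after period 4: 4516 + 5740 + 5297 + 8055 + 19638 = 43246

43246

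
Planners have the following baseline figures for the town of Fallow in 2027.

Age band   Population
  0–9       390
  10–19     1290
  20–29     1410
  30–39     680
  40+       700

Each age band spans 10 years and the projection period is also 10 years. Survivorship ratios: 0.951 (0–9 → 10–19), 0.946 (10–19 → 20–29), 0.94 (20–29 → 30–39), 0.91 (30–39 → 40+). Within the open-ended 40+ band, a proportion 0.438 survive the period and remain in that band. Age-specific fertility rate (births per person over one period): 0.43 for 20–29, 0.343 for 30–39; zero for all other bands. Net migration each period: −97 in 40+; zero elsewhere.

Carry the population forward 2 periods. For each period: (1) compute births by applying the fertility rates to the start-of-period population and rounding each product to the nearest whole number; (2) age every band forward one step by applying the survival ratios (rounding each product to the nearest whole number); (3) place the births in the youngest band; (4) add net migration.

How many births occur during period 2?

979

— Period 1 —
Births: 1410 * 0.43 = 606, 680 * 0.343 = 233 → 839
10–19: 390 * 0.951 = 371
20–29: 1290 * 0.946 = 1220
30–39: 1410 * 0.94 = 1325
40+: 680 * 0.91 + 700 * 0.438 = 619 + 307 = 926
Net migration: 40+ − 97 → 829
End of period: [839, 371, 1220, 1325, 829]
— Period 2 —
Births: 1220 * 0.43 = 525, 1325 * 0.343 = 454 → 979
10–19: 839 * 0.951 = 798
20–29: 371 * 0.946 = 351
30–39: 1220 * 0.94 = 1147
40+: 1325 * 0.91 + 829 * 0.438 = 1206 + 363 = 1569
Net migration: 40+ − 97 → 1472
End of period: [979, 798, 351, 1147, 1472]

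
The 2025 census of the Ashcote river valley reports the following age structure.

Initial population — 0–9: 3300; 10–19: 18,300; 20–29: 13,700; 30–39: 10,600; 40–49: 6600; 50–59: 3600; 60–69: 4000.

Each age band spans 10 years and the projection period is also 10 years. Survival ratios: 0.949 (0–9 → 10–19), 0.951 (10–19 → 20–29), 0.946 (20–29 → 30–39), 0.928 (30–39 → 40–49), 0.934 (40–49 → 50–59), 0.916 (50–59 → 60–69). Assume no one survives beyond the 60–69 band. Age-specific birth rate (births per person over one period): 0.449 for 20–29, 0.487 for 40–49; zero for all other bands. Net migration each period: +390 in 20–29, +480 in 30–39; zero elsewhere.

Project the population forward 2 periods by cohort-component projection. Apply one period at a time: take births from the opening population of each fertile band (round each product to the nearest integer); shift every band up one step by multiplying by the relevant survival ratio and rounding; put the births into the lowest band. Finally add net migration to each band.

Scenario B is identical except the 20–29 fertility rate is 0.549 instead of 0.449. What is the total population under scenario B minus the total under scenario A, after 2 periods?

3080

— Period 1 —
Births: 13700 * 0.449 = 6151, 6600 * 0.487 = 3214 ⇒ total 9365
10–19: 3300 * 0.949 = 3132
20–29: 18300 * 0.951 = 17403
30–39: 13700 * 0.946 = 12960
40–49: 10600 * 0.928 = 9837
50–59: 6600 * 0.934 = 6164
60–69: 3600 * 0.916 = 3298
Net migration: 20–29 + 390 → 17793; 30–39 + 480 → 13440
Population now: 0–9=9365, 10–19=3132, 20–29=17793, 30–39=13440, 40–49=9837, 50–59=6164, 60–69=3298
— Period 2 —
Births: 17793 * 0.449 = 7989, 9837 * 0.487 = 4791 ⇒ total 12780
10–19: 9365 * 0.949 = 8887
20–29: 3132 * 0.951 = 2979
30–39: 17793 * 0.946 = 16832
40–49: 13440 * 0.928 = 12472
50–59: 9837 * 0.934 = 9188
60–69: 6164 * 0.916 = 5646
Net migration: 20–29 + 390 → 3369; 30–39 + 480 → 17312
Population now: 0–9=12780, 10–19=8887, 20–29=3369, 30–39=17312, 40–49=12472, 50–59=9188, 60–69=5646
Scenario A total after 2 periods: 69654
Scenario B projection —
— Period 1 —
Births: 13700 * 0.549 = 7521, 6600 * 0.487 = 3214 ⇒ total 10735
10–19: 3300 * 0.949 = 3132
20–29: 18300 * 0.951 = 17403
30–39: 13700 * 0.946 = 12960
40–49: 10600 * 0.928 = 9837
50–59: 6600 * 0.934 = 6164
60–69: 3600 * 0.916 = 3298
Net migration: 20–29 + 390 → 17793; 30–39 + 480 → 13440
Population now: 0–9=10735, 10–19=3132, 20–29=17793, 30–39=13440, 40–49=9837, 50–59=6164, 60–69=3298
— Period 2 —
Births: 17793 * 0.549 = 9768, 9837 * 0.487 = 4791 ⇒ total 14559
10–19: 10735 * 0.949 = 10188
20–29: 3132 * 0.951 = 2979
30–39: 17793 * 0.946 = 16832
40–49: 13440 * 0.928 = 12472
50–59: 9837 * 0.934 = 9188
60–69: 6164 * 0.916 = 5646
Net migration: 20–29 + 390 → 3369; 30–39 + 480 → 17312
Population now: 0–9=14559, 10–19=10188, 20–29=3369, 30–39=17312, 40–49=12472, 50–59=9188, 60–69=5646
Scenario B total after 2 periods: 72734
Difference B − A = 72734 − 69654 = 3080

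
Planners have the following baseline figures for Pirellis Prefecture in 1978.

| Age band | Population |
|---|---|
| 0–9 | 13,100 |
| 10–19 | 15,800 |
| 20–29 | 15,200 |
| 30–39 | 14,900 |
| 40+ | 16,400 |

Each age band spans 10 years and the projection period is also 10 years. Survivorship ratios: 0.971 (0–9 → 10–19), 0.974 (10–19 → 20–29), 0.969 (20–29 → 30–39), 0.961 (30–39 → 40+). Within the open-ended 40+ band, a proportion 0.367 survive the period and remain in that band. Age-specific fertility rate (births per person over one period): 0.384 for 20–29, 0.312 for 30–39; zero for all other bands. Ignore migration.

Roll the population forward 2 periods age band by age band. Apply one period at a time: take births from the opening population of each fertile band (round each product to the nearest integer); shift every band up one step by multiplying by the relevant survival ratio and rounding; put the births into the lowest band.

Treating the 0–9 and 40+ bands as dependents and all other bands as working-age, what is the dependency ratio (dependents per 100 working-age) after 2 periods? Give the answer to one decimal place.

85.7

After projecting period 1:
Births: 15200 × 0.384 = 5837 ; 14900 × 0.312 = 4649 → 10486
10–19: 13100 × 0.971 = 12720
20–29: 15800 × 0.974 = 15389
30–39: 15200 × 0.969 = 14729
40+: 14900 × 0.961 + 16400 × 0.367 = 14319 + 6019 = 20338
End of period: [10486, 12720, 15389, 14729, 20338]
After projecting period 2:
Births: 15389 × 0.384 = 5909 ; 14729 × 0.312 = 4595 → 10504
10–19: 10486 × 0.971 = 10182
20–29: 12720 × 0.974 = 12389
30–39: 15389 × 0.969 = 14912
40+: 14729 × 0.961 + 20338 × 0.367 = 14155 + 7464 = 21619
End of period: [10504, 10182, 12389, 14912, 21619]
Dependents (band 0–9 + band 40+) = 10504 + 21619 = 32123; working-age = 37483; ratio = 32123/37483 × 100 = 85.7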